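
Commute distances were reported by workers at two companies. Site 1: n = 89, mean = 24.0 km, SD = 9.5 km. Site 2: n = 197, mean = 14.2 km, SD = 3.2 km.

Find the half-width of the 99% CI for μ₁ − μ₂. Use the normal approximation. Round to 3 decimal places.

Per-group SEs: s₁/√n₁ = 9.5/√89 = 1.0070, s₂/√n₂ = 3.2/√197 = 0.2280.
Unpooled SE of the difference: √(1.014049 + 0.051984) = 1.0325.
Margin of error = z* · SE = 2.576 × 1.0325 = 2.6597.

2.660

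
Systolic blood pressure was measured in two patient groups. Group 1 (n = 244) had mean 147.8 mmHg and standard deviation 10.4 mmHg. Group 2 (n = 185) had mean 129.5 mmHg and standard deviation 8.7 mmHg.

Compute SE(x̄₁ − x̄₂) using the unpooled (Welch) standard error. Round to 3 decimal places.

Per-group SEs: s₁/√n₁ = 10.4/√244 = 0.6658, s₂/√n₂ = 8.7/√185 = 0.6396.
Unpooled SE of the difference: √(0.44328964 + 0.40908816) = 0.9232.

0.923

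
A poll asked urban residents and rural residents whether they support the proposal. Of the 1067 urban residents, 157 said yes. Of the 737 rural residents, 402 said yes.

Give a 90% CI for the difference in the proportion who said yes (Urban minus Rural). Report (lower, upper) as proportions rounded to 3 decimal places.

(-0.433, -0.363)

Sample proportions: 157/1067 = 0.1471, 402/737 = 0.5455.
Each SE is √(p̂(1−p̂)/n): √(0.1471·0.8529/1067) = 0.01084 and √(0.5455·0.4545/737) = 0.01834.
SE(p̂₁ − p̂₂) = √(SE₁² + SE₂²) = √(0.0001175056 + 0.0003363556) = 0.02130, since the two samples are independent.
At 90% confidence z* = 1.645; margin = 1.645 × 0.02130 = 0.03504.
The difference is 0.1471 − 0.5455 = -0.3984, so the interval is -0.3984 ± 0.03504 = (-0.433, -0.363).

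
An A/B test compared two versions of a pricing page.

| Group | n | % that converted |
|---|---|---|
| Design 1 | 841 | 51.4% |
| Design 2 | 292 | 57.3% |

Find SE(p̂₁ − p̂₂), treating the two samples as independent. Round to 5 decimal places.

0.03369

The two standard errors are √(0.5140×0.4860/841) = 0.01723 and √(0.5730×0.4270/292) = 0.02895.
Because the samples are independent, SE_diff = √(0.01723² + 0.02895²) = 0.03369.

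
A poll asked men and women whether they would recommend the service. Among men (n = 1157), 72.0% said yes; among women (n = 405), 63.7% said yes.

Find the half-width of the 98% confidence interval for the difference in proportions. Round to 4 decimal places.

0.0635

The two standard errors are √(0.7200×0.2800/1157) = 0.01320 and √(0.6370×0.3630/405) = 0.02389.
Because the samples are independent, SE_diff = √(0.01320² + 0.02389²) = 0.02729.
Using z* = 2.326 for 98%, ME = 2.326 × 0.02729 = 0.06348.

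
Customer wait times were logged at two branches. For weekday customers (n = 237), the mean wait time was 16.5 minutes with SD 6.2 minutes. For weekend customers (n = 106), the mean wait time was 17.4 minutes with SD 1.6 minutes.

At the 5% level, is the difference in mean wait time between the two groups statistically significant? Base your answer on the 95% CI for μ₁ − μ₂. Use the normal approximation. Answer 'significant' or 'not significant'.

Standard errors of each mean: 6.2/√237 = 0.4027 and 1.6/√106 = 0.1554.
SE(x̄₁ − x̄₂) = √(0.4027² + 0.1554²) = 0.4316 for independent samples with unequal variances.
With z* = 1.960, the margin is 1.960 × 0.4316 = 0.8459.
x̄₁ − x̄₂ = 16.5 − 17.4 = -0.9000; the interval is -0.9000 ± 0.8459 = (-1.7459, -0.0541).
The interval (-1.7459, -0.0541) does not contain 0, so the difference is significant.

significant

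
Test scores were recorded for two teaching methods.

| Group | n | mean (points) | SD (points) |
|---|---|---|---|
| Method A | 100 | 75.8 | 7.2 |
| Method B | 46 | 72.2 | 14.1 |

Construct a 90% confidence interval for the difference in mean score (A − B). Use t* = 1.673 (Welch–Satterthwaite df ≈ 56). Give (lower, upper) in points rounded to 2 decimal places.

(-0.08, 7.28)

Per-group SEs: s₁/√n₁ = 7.2/√100 = 0.7200, s₂/√n₂ = 14.1/√46 = 2.0789.
Unpooled SE of the difference: √(0.5184 + 4.32182521) = 2.2001.
Margin of error = t* · SE = 1.673 × 2.2001 = 3.6808.
x̄₁ − x̄₂ = 75.8 − 72.2 = 3.6000.
CI: 3.6000 ± 3.6808 = (-0.08, 7.28).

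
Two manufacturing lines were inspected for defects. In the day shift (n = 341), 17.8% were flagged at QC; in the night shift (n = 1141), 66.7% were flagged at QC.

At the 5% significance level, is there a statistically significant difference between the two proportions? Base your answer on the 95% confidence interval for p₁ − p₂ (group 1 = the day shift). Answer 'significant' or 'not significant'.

significant

The two standard errors are √(0.1780×0.8220/341) = 0.02071 and √(0.6670×0.3330/1141) = 0.01395.
Because the samples are independent, SE_diff = √(0.02071² + 0.01395²) = 0.02497.
Using z* = 1.960 for 95%, ME = 1.960 × 0.02497 = 0.04894.
p̂₁ − p̂₂ = -0.4890; interval -0.4890 ± 0.04894 gives (-0.53794, -0.44006).
The interval (-0.53794, -0.44006) does not contain 0, so the difference is significant.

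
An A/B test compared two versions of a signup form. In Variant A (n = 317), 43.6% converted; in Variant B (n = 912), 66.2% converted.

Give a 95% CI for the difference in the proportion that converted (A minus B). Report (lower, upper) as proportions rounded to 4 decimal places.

SE₁ = √(p̂₁(1−p̂₁)/n₁) = √(0.4360·0.5640/317) = 0.02785; SE₂ = √(0.6620·0.3380/912) = 0.01566.
Independent samples: SE of the difference = √(SE₁² + SE₂²) = √(0.0007756225 + 0.0002452356) = 0.03195.
z* for 95% confidence is 1.960, so the margin of error is 1.960 × 0.03195 = 0.06262.
Point estimate p̂₁ − p̂₂ = 0.4360 − 0.6620 = -0.2260.
-0.2260 ± 0.06262 → (-0.2886, -0.1634).

(-0.2886, -0.1634)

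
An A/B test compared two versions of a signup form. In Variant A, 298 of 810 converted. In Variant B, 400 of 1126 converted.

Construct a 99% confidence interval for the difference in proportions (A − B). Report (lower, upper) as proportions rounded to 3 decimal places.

(-0.044, 0.070)

First, p̂₁ = 298/810 = 0.3679; p̂₂ = 400/1126 = 0.3552.
The two standard errors are √(0.3679×0.6321/810) = 0.01694 and √(0.3552×0.6448/1126) = 0.01426.
Because the samples are independent, SE_diff = √(0.01694² + 0.01426²) = 0.02214.
Using z* = 2.576 for 99%, ME = 2.576 × 0.02214 = 0.05703.
p̂₁ − p̂₂ = 0.0127; interval 0.0127 ± 0.05703 gives (-0.044, 0.070).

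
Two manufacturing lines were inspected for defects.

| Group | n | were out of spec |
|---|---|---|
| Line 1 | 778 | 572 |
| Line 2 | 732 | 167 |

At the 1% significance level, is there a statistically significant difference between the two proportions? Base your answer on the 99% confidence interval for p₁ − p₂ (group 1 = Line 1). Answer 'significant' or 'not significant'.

First, p̂₁ = 572/778 = 0.7352; p̂₂ = 167/732 = 0.2281.
The two standard errors are √(0.7352×0.2648/778) = 0.01582 and √(0.2281×0.7719/732) = 0.01551.
Because the samples are independent, SE_diff = √(0.01582² + 0.01551²) = 0.02215.
Using z* = 2.576 for 99%, ME = 2.576 × 0.02215 = 0.05706.
p̂₁ − p̂₂ = 0.5071; interval 0.5071 ± 0.05706 gives (0.45004, 0.56416).
The interval (0.45004, 0.56416) does not contain 0, so the difference is significant.

significant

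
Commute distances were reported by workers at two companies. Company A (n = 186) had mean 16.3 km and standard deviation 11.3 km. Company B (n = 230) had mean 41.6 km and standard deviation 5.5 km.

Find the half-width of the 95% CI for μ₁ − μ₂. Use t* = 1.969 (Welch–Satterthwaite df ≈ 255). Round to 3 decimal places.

SE₁ = s₁/√n₁ = 11.3/√186 = 0.8286; SE₂ = 5.5/√230 = 0.3627.
Independent samples, unequal variances: SE_diff = √(SE₁² + SE₂²) = √(0.68657796 + 0.13155129) = 0.9045.
t* = 1.969, so margin of error = 1.969 × 0.9045 = 1.7810.

1.781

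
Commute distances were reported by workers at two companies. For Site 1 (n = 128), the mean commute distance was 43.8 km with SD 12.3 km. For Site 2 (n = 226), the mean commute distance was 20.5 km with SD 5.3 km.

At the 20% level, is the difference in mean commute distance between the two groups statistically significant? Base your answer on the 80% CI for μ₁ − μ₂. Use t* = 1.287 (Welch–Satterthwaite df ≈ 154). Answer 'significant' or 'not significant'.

Standard errors of each mean: 12.3/√128 = 1.0872 and 5.3/√226 = 0.3526.
SE(x̄₁ − x̄₂) = √(1.0872² + 0.3526²) = 1.1429 for independent samples with unequal variances.
With t* = 1.287, the margin is 1.287 × 1.1429 = 1.4709.
x̄₁ − x̄₂ = 43.8 − 20.5 = 23.3000; the interval is 23.3000 ± 1.4709 = (21.8291, 24.7709).
The interval (21.8291, 24.7709) does not contain 0, so the difference is significant.

significant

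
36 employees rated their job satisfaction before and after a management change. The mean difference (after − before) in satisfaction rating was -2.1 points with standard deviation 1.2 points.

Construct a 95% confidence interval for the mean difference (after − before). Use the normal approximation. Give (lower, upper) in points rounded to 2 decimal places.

(-2.49, -1.71)

This is a matched-pairs design, so SE = s_d/√n = 1.2/√36 = 0.2000.
Margin = 1.960 × 0.2000 = 0.3920; the interval is -2.1 ± 0.3920 = (-2.49, -1.71).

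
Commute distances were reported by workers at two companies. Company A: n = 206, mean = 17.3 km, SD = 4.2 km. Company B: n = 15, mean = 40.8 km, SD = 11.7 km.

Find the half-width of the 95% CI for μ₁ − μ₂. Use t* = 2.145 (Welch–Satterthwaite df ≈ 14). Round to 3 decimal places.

6.510

Standard errors of each mean: 4.2/√206 = 0.2926 and 11.7/√15 = 3.0209.
SE(x̄₁ − x̄₂) = √(0.2926² + 3.0209²) = 3.0350 for independent samples with unequal variances.
With t* = 2.145, the margin is 2.145 × 3.0350 = 6.5101.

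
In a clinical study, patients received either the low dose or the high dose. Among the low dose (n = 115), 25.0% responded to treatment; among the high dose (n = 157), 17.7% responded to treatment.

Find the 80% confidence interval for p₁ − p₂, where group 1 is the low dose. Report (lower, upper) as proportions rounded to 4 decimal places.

(0.0082, 0.1378)

Each SE is √(p̂(1−p̂)/n): √(0.2500·0.7500/115) = 0.04038 and √(0.1770·0.8230/157) = 0.03046.
SE(p̂₁ − p̂₂) = √(SE₁² + SE₂²) = √(0.0016305444 + 0.0009278116) = 0.05058, since the two samples are independent.
At 80% confidence z* = 1.282; margin = 1.282 × 0.05058 = 0.06484.
The difference is 0.2500 − 0.1770 = 0.0730, so the interval is 0.0730 ± 0.06484 = (0.0082, 0.1378).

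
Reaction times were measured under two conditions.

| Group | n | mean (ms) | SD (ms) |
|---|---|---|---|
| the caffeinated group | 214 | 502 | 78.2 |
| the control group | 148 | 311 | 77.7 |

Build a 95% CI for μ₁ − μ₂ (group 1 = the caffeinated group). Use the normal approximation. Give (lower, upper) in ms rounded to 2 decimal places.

(174.68, 207.32)

SE₁ = s₁/√n₁ = 78.2/√214 = 5.3456; SE₂ = 77.7/√148 = 6.3869.
Independent samples, unequal variances: SE_diff = √(SE₁² + SE₂²) = √(28.57543936 + 40.79249161) = 8.3287.
z* = 1.960, so margin of error = 1.960 × 8.3287 = 16.3243.
Difference in means = 502 − 311 = 191.0000.
191.0000 ± 16.3243 → (174.68, 207.32).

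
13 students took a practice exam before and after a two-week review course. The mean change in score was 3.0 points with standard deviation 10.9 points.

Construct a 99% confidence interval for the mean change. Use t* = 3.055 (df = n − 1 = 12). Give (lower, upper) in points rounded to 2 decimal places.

Paired design: SE = s_d/√n = 10.9/√13 = 3.0231.
t* = 3.055; margin of error = 3.055 × 3.0231 = 9.2356.
3.0 ± 9.2356 → (-6.24, 12.24).

(-6.24, 12.24)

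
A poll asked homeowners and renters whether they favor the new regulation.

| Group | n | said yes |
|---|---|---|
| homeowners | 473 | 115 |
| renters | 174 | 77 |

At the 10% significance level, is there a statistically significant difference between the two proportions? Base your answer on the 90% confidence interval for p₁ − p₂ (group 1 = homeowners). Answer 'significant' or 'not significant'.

significant

p̂₁ = 115/473 = 0.2431 and p̂₂ = 77/174 = 0.4425.
SE₁ = √(p̂₁(1−p̂₁)/n₁) = √(0.2431·0.7569/473) = 0.01972; SE₂ = √(0.4425·0.5575/174) = 0.03765.
Independent samples: SE of the difference = √(SE₁² + SE₂²) = √(0.0003888784 + 0.0014175225) = 0.04250.
z* for 90% confidence is 1.645, so the margin of error is 1.645 × 0.04250 = 0.06991.
Point estimate p̂₁ − p̂₂ = 0.2431 − 0.4425 = -0.1994.
-0.1994 ± 0.06991 → (-0.26931, -0.12949).
The interval (-0.26931, -0.12949) does not contain 0, so the difference is significant.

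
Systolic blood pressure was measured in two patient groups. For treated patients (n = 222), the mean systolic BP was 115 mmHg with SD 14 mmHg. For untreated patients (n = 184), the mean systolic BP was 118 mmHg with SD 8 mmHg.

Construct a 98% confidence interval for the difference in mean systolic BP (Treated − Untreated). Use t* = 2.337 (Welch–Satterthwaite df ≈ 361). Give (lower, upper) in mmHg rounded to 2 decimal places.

Standard errors of each mean: 14/√222 = 0.9396 and 8/√184 = 0.5898.
SE(x̄₁ − x̄₂) = √(0.9396² + 0.5898²) = 1.1094 for independent samples with unequal variances.
With t* = 2.337, the margin is 2.337 × 1.1094 = 2.5927.
x̄₁ − x̄₂ = 115 − 118 = -3.0000; the interval is -3.0000 ± 2.5927 = (-5.59, -0.41).

(-5.59, -0.41)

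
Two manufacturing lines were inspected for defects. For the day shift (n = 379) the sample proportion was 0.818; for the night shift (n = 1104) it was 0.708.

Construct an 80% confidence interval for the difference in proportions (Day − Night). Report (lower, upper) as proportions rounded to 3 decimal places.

(0.079, 0.141)

SE₁ = √(p̂₁(1−p̂₁)/n₁) = √(0.8180·0.1820/379) = 0.01982; SE₂ = √(0.7080·0.2920/1104) = 0.01368.
Independent samples: SE of the difference = √(SE₁² + SE₂²) = √(0.0003928324 + 0.0001871424) = 0.02408.
z* for 80% confidence is 1.282, so the margin of error is 1.282 × 0.02408 = 0.03087.
Point estimate p̂₁ − p̂₂ = 0.8180 − 0.7080 = 0.1100.
0.1100 ± 0.03087 → (0.079, 0.141).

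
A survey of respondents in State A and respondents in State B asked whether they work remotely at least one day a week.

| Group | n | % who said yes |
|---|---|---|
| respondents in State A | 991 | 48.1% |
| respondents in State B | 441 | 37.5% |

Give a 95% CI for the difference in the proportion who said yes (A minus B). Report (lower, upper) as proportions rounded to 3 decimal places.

(0.051, 0.161)

Each SE is √(p̂(1−p̂)/n): √(0.4810·0.5190/991) = 0.01587 and √(0.3750·0.6250/441) = 0.02305.
SE(p̂₁ − p̂₂) = √(SE₁² + SE₂²) = √(0.0002518569 + 0.0005313025) = 0.02798, since the two samples are independent.
At 95% confidence z* = 1.960; margin = 1.960 × 0.02798 = 0.05484.
The difference is 0.4810 − 0.3750 = 0.1060, so the interval is 0.1060 ± 0.05484 = (0.051, 0.161).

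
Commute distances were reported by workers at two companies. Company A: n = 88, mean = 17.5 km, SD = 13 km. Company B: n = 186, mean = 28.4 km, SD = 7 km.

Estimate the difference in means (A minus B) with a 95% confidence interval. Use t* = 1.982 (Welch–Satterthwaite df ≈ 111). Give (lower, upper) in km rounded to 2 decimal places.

Standard errors of each mean: 13/√88 = 1.3858 and 7/√186 = 0.5133.
SE(x̄₁ − x̄₂) = √(1.3858² + 0.5133²) = 1.4778 for independent samples with unequal variances.
With t* = 1.982, the margin is 1.982 × 1.4778 = 2.9290.
x̄₁ − x̄₂ = 17.5 − 28.4 = -10.9000; the interval is -10.9000 ± 2.9290 = (-13.83, -7.97).

(-13.83, -7.97)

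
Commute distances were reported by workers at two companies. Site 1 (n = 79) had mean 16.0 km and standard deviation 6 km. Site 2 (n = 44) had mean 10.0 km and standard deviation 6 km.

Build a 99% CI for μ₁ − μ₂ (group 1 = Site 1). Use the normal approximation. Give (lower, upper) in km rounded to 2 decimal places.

Standard errors of each mean: 6/√79 = 0.6751 and 6/√44 = 0.9045.
SE(x̄₁ − x̄₂) = √(0.6751² + 0.9045²) = 1.1287 for independent samples with unequal variances.
With z* = 2.576, the margin is 2.576 × 1.1287 = 2.9075.
x̄₁ − x̄₂ = 16.0 − 10.0 = 6.0000; the interval is 6.0000 ± 2.9075 = (3.09, 8.91).

(3.09, 8.91)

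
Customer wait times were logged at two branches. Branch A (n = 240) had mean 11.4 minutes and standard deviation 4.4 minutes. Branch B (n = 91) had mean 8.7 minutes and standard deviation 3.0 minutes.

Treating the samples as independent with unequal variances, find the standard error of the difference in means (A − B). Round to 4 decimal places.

Per-group SEs: s₁/√n₁ = 4.4/√240 = 0.2840, s₂/√n₂ = 3.0/√91 = 0.3145.
Unpooled SE of the difference: √(0.080656 + 0.09891025) = 0.4238.

0.4238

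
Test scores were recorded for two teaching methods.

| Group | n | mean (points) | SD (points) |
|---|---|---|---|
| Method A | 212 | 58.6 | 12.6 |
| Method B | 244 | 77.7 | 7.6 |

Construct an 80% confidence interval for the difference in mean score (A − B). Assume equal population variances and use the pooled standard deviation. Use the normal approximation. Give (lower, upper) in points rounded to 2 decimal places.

Pooled variance s_p² = [211·12.6² + 243·7.6²] / (212+244−2) = 104.7005, so s_p = 10.2323.
SE_diff = s_p·√(1/n₁ + 1/n₂) = 10.2323·√(1/212 + 1/244) = 0.9607.
z* = 1.282; margin = 1.282 × 0.9607 = 1.2316.
Difference = 58.6 − 77.7 = -19.1000.
-19.1000 ± 1.2316 → (-20.33, -17.87).

(-20.33, -17.87)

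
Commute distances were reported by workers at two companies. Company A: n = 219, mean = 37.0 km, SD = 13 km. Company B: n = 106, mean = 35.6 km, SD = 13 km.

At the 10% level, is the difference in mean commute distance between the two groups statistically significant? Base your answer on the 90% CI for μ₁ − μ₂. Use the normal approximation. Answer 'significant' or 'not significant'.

not significant

Per-group SEs: s₁/√n₁ = 13/√219 = 0.8785, s₂/√n₂ = 13/√106 = 1.2627.
Unpooled SE of the difference: √(0.77176225 + 1.59441129) = 1.5382.
Margin of error = z* · SE = 1.645 × 1.5382 = 2.5303.
x̄₁ − x̄₂ = 37.0 − 35.6 = 1.4000.
CI: 1.4000 ± 2.5303 = (-1.1303, 3.9303).
The interval (-1.1303, 3.9303) contains 0, so the difference is not significant.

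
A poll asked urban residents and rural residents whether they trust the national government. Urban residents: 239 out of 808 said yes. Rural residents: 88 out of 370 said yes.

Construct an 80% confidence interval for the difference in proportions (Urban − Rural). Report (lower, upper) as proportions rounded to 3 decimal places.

p̂₁ = 239/808 = 0.2958 and p̂₂ = 88/370 = 0.2378.
SE₁ = √(p̂₁(1−p̂₁)/n₁) = √(0.2958·0.7042/808) = 0.01606; SE₂ = √(0.2378·0.7622/370) = 0.02213.
Independent samples: SE of the difference = √(SE₁² + SE₂²) = √(0.0002579236 + 0.0004897369) = 0.02734.
z* for 80% confidence is 1.282, so the margin of error is 1.282 × 0.02734 = 0.03505.
Point estimate p̂₁ − p̂₂ = 0.2958 − 0.2378 = 0.0580.
0.0580 ± 0.03505 → (0.023, 0.093).

(0.023, 0.093)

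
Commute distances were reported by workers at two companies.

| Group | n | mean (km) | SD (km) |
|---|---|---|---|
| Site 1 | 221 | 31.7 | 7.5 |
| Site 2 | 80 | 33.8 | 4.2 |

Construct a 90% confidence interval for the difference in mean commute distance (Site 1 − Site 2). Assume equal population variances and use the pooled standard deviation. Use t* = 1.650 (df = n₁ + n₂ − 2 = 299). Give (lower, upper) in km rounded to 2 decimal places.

s_p = √[((n₁−1)s₁² + (n₂−1)s₂²)/(n₁+n₂−2)] = √[(220·7.5² + 79·4.2²)/299] = 6.7859.
SE = 6.7859·√(1/221 + 1/80) = 0.8854.
With t* = 1.650, margin = 1.650 × 0.8854 = 1.4609.
x̄₁ − x̄₂ = 31.7 − 33.8 = -2.1000; interval -2.1000 ± 1.4609 = (-3.56, -0.64).

(-3.56, -0.64)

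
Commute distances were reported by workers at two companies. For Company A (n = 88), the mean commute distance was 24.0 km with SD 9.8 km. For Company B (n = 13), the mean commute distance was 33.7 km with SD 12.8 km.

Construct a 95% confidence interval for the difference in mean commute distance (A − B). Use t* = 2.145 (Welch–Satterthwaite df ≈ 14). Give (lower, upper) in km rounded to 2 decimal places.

(-17.64, -1.76)

Per-group SEs: s₁/√n₁ = 9.8/√88 = 1.0447, s₂/√n₂ = 12.8/√13 = 3.5501.
Unpooled SE of the difference: √(1.09139809 + 12.60321001) = 3.7006.
Margin of error = t* · SE = 2.145 × 3.7006 = 7.9378.
x̄₁ − x̄₂ = 24.0 − 33.7 = -9.7000.
CI: -9.7000 ± 7.9378 = (-17.64, -1.76).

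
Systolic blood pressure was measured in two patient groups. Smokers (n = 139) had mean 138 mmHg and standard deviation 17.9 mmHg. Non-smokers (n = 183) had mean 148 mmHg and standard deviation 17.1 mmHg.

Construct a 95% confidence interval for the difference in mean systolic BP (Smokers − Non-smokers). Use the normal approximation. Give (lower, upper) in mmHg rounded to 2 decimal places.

Standard errors of each mean: 17.9/√139 = 1.5183 and 17.1/√183 = 1.2641.
SE(x̄₁ − x̄₂) = √(1.5183² + 1.2641²) = 1.9756 for independent samples with unequal variances.
With z* = 1.960, the margin is 1.960 × 1.9756 = 3.8722.
x̄₁ − x̄₂ = 138 − 148 = -10.0000; the interval is -10.0000 ± 3.8722 = (-13.87, -6.13).

(-13.87, -6.13)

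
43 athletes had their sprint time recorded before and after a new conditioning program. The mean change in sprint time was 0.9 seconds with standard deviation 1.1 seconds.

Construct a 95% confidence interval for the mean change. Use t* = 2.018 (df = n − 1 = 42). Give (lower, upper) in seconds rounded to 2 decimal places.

This is a matched-pairs design, so SE = s_d/√n = 1.1/√43 = 0.1677.
Margin = 2.018 × 0.1677 = 0.3384; the interval is 0.9 ± 0.3384 = (0.56, 1.24).

(0.56, 1.24)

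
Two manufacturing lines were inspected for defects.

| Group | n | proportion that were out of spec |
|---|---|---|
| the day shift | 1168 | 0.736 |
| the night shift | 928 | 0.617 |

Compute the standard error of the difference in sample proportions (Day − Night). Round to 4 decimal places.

0.0205

Each SE is √(p̂(1−p̂)/n): √(0.7360·0.2640/1168) = 0.01290 and √(0.6170·0.3830/928) = 0.01596.
SE(p̂₁ − p̂₂) = √(SE₁² + SE₂²) = √(0.00016641 + 0.0002547216) = 0.02052, since the two samples are independent.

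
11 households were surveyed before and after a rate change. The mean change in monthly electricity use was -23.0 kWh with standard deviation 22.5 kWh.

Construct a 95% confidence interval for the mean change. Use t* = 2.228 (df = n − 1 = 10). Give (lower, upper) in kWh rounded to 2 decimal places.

(-38.11, -7.89)

This is a matched-pairs design, so SE = s_d/√n = 22.5/√11 = 6.7840.
Margin = 2.228 × 6.7840 = 15.1148; the interval is -23.0 ± 15.1148 = (-38.11, -7.89).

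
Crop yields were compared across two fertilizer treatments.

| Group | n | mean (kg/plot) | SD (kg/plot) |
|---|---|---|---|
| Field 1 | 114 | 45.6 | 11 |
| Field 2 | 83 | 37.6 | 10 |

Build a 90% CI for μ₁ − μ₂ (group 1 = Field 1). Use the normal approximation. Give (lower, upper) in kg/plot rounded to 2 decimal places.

(5.52, 10.48)

SE₁ = s₁/√n₁ = 11/√114 = 1.0302; SE₂ = 10/√83 = 1.0976.
Independent samples, unequal variances: SE_diff = √(SE₁² + SE₂²) = √(1.06131204 + 1.20472576) = 1.5053.
z* = 1.645, so margin of error = 1.645 × 1.5053 = 2.4762.
Difference in means = 45.6 − 37.6 = 8.0000.
8.0000 ± 2.4762 → (5.52, 10.48).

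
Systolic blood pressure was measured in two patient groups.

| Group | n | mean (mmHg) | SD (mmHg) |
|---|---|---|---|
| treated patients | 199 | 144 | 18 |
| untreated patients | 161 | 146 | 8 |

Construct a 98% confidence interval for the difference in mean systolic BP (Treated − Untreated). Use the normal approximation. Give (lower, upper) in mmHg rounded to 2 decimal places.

SE₁ = s₁/√n₁ = 18/√199 = 1.2760; SE₂ = 8/√161 = 0.6305.
Independent samples, unequal variances: SE_diff = √(SE₁² + SE₂²) = √(1.628176 + 0.39753025) = 1.4233.
z* = 2.326, so margin of error = 2.326 × 1.4233 = 3.3106.
Difference in means = 144 − 146 = -2.0000.
-2.0000 ± 3.3106 → (-5.31, 1.31).

(-5.31, 1.31)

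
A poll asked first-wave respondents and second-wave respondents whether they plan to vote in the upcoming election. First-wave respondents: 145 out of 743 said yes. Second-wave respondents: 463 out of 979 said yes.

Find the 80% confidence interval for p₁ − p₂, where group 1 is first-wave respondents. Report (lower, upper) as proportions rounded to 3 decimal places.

(-0.305, -0.250)

Sample proportions: 145/743 = 0.1952, 463/979 = 0.4729.
Each SE is √(p̂(1−p̂)/n): √(0.1952·0.8048/743) = 0.01454 and √(0.4729·0.5271/979) = 0.01596.
SE(p̂₁ − p̂₂) = √(SE₁² + SE₂²) = √(0.0002114116 + 0.0002547216) = 0.02159, since the two samples are independent.
At 80% confidence z* = 1.282; margin = 1.282 × 0.02159 = 0.02768.
The difference is 0.1952 − 0.4729 = -0.2777, so the interval is -0.2777 ± 0.02768 = (-0.305, -0.250).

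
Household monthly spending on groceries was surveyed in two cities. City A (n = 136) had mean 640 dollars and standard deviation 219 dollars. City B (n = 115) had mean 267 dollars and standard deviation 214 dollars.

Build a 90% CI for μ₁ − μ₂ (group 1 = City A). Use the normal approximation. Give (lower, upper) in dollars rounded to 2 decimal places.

SE₁ = s₁/√n₁ = 219/√136 = 18.7791; SE₂ = 214/√115 = 19.9556.
Independent samples, unequal variances: SE_diff = √(SE₁² + SE₂²) = √(352.65459681 + 398.22597136) = 27.4022.
z* = 1.645, so margin of error = 1.645 × 27.4022 = 45.0766.
Difference in means = 640 − 267 = 373.0000.
373.0000 ± 45.0766 → (327.92, 418.08).

(327.92, 418.08)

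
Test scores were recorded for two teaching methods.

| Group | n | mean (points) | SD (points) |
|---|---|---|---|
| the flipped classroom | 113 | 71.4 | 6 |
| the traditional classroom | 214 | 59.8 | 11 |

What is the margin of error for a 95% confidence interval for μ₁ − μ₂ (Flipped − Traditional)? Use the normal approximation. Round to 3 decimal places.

Per-group SEs: s₁/√n₁ = 6/√113 = 0.5644, s₂/√n₂ = 11/√214 = 0.7519.
Unpooled SE of the difference: √(0.31854736 + 0.56535361) = 0.9402.
Margin of error = z* · SE = 1.960 × 0.9402 = 1.8428.

1.843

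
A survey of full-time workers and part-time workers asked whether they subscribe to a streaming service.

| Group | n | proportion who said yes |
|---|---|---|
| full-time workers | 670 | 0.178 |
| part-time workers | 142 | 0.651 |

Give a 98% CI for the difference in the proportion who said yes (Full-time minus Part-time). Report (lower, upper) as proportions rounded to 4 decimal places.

(-0.5722, -0.3738)

Each SE is √(p̂(1−p̂)/n): √(0.1780·0.8220/670) = 0.01478 and √(0.6510·0.3490/142) = 0.04000.
SE(p̂₁ − p̂₂) = √(SE₁² + SE₂²) = √(0.0002184484 + 0.0016) = 0.04264, since the two samples are independent.
At 98% confidence z* = 2.326; margin = 2.326 × 0.04264 = 0.09918.
The difference is 0.1780 − 0.6510 = -0.4730, so the interval is -0.4730 ± 0.09918 = (-0.5722, -0.3738).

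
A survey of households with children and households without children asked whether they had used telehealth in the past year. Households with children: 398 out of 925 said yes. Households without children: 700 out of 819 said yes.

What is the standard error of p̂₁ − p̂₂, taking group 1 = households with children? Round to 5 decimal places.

First, p̂₁ = 398/925 = 0.4303; p̂₂ = 700/819 = 0.8547.
The two standard errors are √(0.4303×0.5697/925) = 0.01628 and √(0.8547×0.1453/819) = 0.01231.
Because the samples are independent, SE_diff = √(0.01628² + 0.01231²) = 0.02041.

0.02041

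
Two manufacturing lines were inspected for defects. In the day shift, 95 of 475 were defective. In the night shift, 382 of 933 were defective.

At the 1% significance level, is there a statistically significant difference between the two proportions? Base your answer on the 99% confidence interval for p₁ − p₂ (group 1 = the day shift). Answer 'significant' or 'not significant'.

significant

First, p̂₁ = 95/475 = 0.2000; p̂₂ = 382/933 = 0.4094.
The two standard errors are √(0.2000×0.8000/475) = 0.01835 and √(0.4094×0.5906/933) = 0.01610.
Because the samples are independent, SE_diff = √(0.01835² + 0.01610²) = 0.02441.
Using z* = 2.576 for 99%, ME = 2.576 × 0.02441 = 0.06288.
p̂₁ − p̂₂ = -0.2094; interval -0.2094 ± 0.06288 gives (-0.27228, -0.14652).
The interval (-0.27228, -0.14652) does not contain 0, so the difference is significant.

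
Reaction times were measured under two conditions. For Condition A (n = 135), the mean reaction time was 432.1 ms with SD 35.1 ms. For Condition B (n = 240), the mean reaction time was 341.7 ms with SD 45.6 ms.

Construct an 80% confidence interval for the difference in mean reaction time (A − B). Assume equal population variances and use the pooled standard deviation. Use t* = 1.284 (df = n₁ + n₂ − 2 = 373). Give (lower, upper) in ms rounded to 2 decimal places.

(84.58, 96.22)

Pooled variance s_p² = [134·35.1² + 239·45.6²] / (135+240−2) = 1774.9501, so s_p = 42.1302.
SE_diff = s_p·√(1/n₁ + 1/n₂) = 42.1302·√(1/135 + 1/240) = 4.5325.
t* = 1.284; margin = 1.284 × 4.5325 = 5.8197.
Difference = 432.1 − 341.7 = 90.4000.
90.4000 ± 5.8197 → (84.58, 96.22).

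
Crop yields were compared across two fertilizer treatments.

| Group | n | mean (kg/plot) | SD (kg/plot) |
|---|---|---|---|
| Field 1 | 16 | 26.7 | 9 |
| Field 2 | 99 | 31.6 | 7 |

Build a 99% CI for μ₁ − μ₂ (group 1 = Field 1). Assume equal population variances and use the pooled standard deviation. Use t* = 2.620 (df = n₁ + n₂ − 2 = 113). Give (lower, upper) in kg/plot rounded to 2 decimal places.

Pooled variance s_p² = [15·9² + 98·7²] / (16+99−2) = 53.2478, so s_p = 7.2971.
SE_diff = s_p·√(1/n₁ + 1/n₂) = 7.2971·√(1/16 + 1/99) = 1.9662.
t* = 2.620; margin = 2.620 × 1.9662 = 5.1514.
Difference = 26.7 − 31.6 = -4.9000.
-4.9000 ± 5.1514 → (-10.05, 0.25).

(-10.05, 0.25)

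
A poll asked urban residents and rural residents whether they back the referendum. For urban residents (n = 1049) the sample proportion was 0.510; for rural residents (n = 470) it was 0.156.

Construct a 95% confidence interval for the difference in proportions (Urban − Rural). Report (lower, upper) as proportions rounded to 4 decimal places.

(0.3094, 0.3986)

The two standard errors are √(0.5100×0.4900/1049) = 0.01543 and √(0.1560×0.8440/470) = 0.01674.
Because the samples are independent, SE_diff = √(0.01543² + 0.01674²) = 0.02277.
Using z* = 1.960 for 95%, ME = 1.960 × 0.02277 = 0.04463.
p̂₁ − p̂₂ = 0.3540; interval 0.3540 ± 0.04463 gives (0.3094, 0.3986).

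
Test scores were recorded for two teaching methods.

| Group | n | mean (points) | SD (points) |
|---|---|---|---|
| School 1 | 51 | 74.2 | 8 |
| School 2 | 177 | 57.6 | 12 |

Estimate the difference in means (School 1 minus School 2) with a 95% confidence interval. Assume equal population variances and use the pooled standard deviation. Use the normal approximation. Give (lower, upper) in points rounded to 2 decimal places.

(13.10, 20.10)

s_p = √[((n₁−1)s₁² + (n₂−1)s₂²)/(n₁+n₂−2)] = √[(50·8² + 176·12²)/226] = 11.2384.
SE = 11.2384·√(1/51 + 1/177) = 1.7861.
With z* = 1.960, margin = 1.960 × 1.7861 = 3.5008.
x̄₁ − x̄₂ = 74.2 − 57.6 = 16.6000; interval 16.6000 ± 3.5008 = (13.10, 20.10).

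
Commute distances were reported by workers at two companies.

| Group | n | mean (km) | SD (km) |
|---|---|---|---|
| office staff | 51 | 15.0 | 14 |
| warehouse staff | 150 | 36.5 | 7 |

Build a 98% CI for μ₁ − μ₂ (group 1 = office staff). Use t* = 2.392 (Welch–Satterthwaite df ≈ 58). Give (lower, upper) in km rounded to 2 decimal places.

SE₁ = s₁/√n₁ = 14/√51 = 1.9604; SE₂ = 7/√150 = 0.5715.
Independent samples, unequal variances: SE_diff = √(SE₁² + SE₂²) = √(3.84316816 + 0.32661225) = 2.0420.
t* = 2.392, so margin of error = 2.392 × 2.0420 = 4.8845.
Difference in means = 15.0 − 36.5 = -21.5000.
-21.5000 ± 4.8845 → (-26.38, -16.62).

(-26.38, -16.62)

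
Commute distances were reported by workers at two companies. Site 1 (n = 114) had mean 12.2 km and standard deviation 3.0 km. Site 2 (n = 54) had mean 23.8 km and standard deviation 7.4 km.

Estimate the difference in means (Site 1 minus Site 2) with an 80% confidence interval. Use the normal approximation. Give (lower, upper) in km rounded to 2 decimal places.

Per-group SEs: s₁/√n₁ = 3.0/√114 = 0.2810, s₂/√n₂ = 7.4/√54 = 1.0070.
Unpooled SE of the difference: √(0.078961 + 1.014049) = 1.0455.
Margin of error = z* · SE = 1.282 × 1.0455 = 1.3403.
x̄₁ − x̄₂ = 12.2 − 23.8 = -11.6000.
CI: -11.6000 ± 1.3403 = (-12.94, -10.26).

(-12.94, -10.26)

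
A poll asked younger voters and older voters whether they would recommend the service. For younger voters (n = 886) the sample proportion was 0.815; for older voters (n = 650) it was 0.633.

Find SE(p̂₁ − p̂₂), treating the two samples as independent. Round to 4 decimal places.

SE₁ = √(p̂₁(1−p̂₁)/n₁) = √(0.8150·0.1850/886) = 0.01305; SE₂ = √(0.6330·0.3670/650) = 0.01891.
Independent samples: SE of the difference = √(SE₁² + SE₂²) = √(0.0001703025 + 0.0003575881) = 0.02298.

0.0230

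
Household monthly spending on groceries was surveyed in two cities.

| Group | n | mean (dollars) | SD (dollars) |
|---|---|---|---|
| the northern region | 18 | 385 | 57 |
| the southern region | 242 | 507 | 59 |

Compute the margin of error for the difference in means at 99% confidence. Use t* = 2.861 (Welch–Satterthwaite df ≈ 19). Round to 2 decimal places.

39.94

Per-group SEs: s₁/√n₁ = 57/√18 = 13.4350, s₂/√n₂ = 59/√242 = 3.7927.
Unpooled SE of the difference: √(180.499225 + 14.38457329) = 13.9601.
Margin of error = t* · SE = 2.861 × 13.9601 = 39.9398.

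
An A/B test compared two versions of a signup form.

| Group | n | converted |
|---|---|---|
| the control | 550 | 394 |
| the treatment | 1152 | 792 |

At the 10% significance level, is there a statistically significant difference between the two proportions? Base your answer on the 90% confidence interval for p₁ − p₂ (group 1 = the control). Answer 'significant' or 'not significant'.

not significant

Sample proportions: 394/550 = 0.7164, 792/1152 = 0.6875.
Each SE is √(p̂(1−p̂)/n): √(0.7164·0.2836/550) = 0.01922 and √(0.6875·0.3125/1152) = 0.01366.
SE(p̂₁ − p̂₂) = √(SE₁² + SE₂²) = √(0.0003694084 + 0.0001865956) = 0.02358, since the two samples are independent.
At 90% confidence z* = 1.645; margin = 1.645 × 0.02358 = 0.03879.
The difference is 0.7164 − 0.6875 = 0.0289, so the interval is 0.0289 ± 0.03879 = (-0.00989, 0.06769).
The interval (-0.00989, 0.06769) contains 0, so the difference is not significant.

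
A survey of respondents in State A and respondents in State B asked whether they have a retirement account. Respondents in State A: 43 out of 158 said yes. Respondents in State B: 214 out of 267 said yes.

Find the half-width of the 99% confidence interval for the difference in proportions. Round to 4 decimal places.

0.1108

First, p̂₁ = 43/158 = 0.2722; p̂₂ = 214/267 = 0.8015.
The two standard errors are √(0.2722×0.7278/158) = 0.03541 and √(0.8015×0.1985/267) = 0.02441.
Because the samples are independent, SE_diff = √(0.03541² + 0.02441²) = 0.04301.
Using z* = 2.576 for 99%, ME = 2.576 × 0.04301 = 0.11079.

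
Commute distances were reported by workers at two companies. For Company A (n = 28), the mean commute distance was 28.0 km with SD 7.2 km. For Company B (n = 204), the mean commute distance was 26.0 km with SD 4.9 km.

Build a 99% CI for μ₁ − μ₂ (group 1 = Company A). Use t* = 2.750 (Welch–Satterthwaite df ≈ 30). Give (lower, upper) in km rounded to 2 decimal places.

(-1.86, 5.86)

Per-group SEs: s₁/√n₁ = 7.2/√28 = 1.3607, s₂/√n₂ = 4.9/√204 = 0.3431.
Unpooled SE of the difference: √(1.85150449 + 0.11771761) = 1.4033.
Margin of error = t* · SE = 2.750 × 1.4033 = 3.8591.
x̄₁ − x̄₂ = 28.0 − 26.0 = 2.0000.
CI: 2.0000 ± 3.8591 = (-1.86, 5.86).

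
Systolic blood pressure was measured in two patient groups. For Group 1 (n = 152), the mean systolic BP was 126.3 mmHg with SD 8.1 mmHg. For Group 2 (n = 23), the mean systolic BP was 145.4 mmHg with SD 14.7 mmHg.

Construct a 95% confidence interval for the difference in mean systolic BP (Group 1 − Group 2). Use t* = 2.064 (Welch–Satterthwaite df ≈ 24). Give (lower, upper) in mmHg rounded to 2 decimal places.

(-25.57, -12.63)

Standard errors of each mean: 8.1/√152 = 0.6570 and 14.7/√23 = 3.0652.
SE(x̄₁ − x̄₂) = √(0.6570² + 3.0652²) = 3.1348 for independent samples with unequal variances.
With t* = 2.064, the margin is 2.064 × 3.1348 = 6.4702.
x̄₁ − x̄₂ = 126.3 − 145.4 = -19.1000; the interval is -19.1000 ± 6.4702 = (-25.57, -12.63).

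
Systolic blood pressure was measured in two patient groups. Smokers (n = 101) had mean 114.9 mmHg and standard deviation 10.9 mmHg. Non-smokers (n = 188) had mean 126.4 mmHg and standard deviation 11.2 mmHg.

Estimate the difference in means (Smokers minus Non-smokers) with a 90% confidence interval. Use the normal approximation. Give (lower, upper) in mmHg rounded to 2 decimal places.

SE₁ = s₁/√n₁ = 10.9/√101 = 1.0846; SE₂ = 11.2/√188 = 0.8168.
Independent samples, unequal variances: SE_diff = √(SE₁² + SE₂²) = √(1.17635716 + 0.66716224) = 1.3578.
z* = 1.645, so margin of error = 1.645 × 1.3578 = 2.2336.
Difference in means = 114.9 − 126.4 = -11.5000.
-11.5000 ± 2.2336 → (-13.73, -9.27).

(-13.73, -9.27)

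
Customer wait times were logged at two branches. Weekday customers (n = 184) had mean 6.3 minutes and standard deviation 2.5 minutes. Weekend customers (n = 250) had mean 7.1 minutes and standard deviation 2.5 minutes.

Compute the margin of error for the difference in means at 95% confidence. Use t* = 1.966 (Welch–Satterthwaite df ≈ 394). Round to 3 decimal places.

Standard errors of each mean: 2.5/√184 = 0.1843 and 2.5/√250 = 0.1581.
SE(x̄₁ − x̄₂) = √(0.1843² + 0.1581²) = 0.2428 for independent samples with unequal variances.
With t* = 1.966, the margin is 1.966 × 0.2428 = 0.4773.

0.477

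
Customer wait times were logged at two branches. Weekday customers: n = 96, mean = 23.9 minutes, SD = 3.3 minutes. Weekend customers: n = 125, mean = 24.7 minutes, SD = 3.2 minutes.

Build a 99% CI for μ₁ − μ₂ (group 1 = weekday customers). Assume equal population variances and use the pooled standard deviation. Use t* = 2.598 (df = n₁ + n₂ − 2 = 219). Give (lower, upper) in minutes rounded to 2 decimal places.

s_p = √[((n₁−1)s₁² + (n₂−1)s₂²)/(n₁+n₂−2)] = √[(95·3.3² + 124·3.2²)/219] = 3.2438.
SE = 3.2438·√(1/96 + 1/125) = 0.4402.
With t* = 2.598, margin = 2.598 × 0.4402 = 1.1436.
x̄₁ − x̄₂ = 23.9 − 24.7 = -0.8000; interval -0.8000 ± 1.1436 = (-1.94, 0.34).

(-1.94, 0.34)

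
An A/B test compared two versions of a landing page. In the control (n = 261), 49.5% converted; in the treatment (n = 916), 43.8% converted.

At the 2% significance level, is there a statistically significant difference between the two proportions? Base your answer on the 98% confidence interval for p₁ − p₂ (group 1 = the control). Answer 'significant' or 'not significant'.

SE₁ = √(p̂₁(1−p̂₁)/n₁) = √(0.4950·0.5050/261) = 0.03095; SE₂ = √(0.4380·0.5620/916) = 0.01639.
Independent samples: SE of the difference = √(SE₁² + SE₂²) = √(0.0009579025 + 0.0002686321) = 0.03502.
z* for 98% confidence is 2.326, so the margin of error is 2.326 × 0.03502 = 0.08146.
Point estimate p̂₁ − p̂₂ = 0.4950 − 0.4380 = 0.0570.
0.0570 ± 0.08146 → (-0.02446, 0.13846).
The interval (-0.02446, 0.13846) contains 0, so the difference is not significant.

not significant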